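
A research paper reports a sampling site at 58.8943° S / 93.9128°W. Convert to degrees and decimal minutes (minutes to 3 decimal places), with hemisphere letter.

Latitude: 58° + 0.894300 × 60 = 58° 53.65800′
Longitude: fractional part 0.912800 → 54.76800 minutes

58° 53.658′ S, 93° 54.768′ W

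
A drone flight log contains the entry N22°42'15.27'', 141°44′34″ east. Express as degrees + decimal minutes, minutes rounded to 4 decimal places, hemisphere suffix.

22° 42.2545′ N, 141° 44.5667′ E

φ: seconds/60 = 0.25450; minutes = 42 + 0.25450 = 42.254500
λ: 44 + 34/60 = 44.566667′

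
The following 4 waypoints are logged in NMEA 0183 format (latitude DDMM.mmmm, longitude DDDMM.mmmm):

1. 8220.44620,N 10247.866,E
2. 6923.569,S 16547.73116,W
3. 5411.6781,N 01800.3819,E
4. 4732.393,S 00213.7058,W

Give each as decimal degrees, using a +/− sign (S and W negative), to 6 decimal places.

Point 1:
  Lat: degrees = first 2 digits = 82, minutes = 20.4462; 82 + 20.4462/60 = 82.3407700
  N → positive
  Longitude: split at 3 digits → 102° and 47.866′; 102 + 47.866/60 = 102.7977667
  E → positive
Point 2:
  φ: split at 2 digits → 69° and 23.569′; 69 + 23.569/60 = 69.3928167
  S → negative
  λ: split at 3 digits → 165° and 47.73116′; 165 + 47.73116/60 = 165.7955193
  hemisphere W, so the sign is −
Point 3:
  φ: degrees = first 2 digits = 54, minutes = 11.6781; 54 + 11.6781/60 = 54.1946350
  N → positive
  λ: split at 3 digits → 018° and 0.3819′; 18 + 0.3819/60 = 18.0063650
  E ⇒ keep positive
Point 4:
  φ: split at 2 digits → 47° and 32.393′; 47 + 32.393/60 = 47.5398833
  S → negative
  Longitude: split at 3 digits → 002° and 13.7058′; 2 + 13.7058/60 = 2.2284300
  W ⇒ negate

1. 82.340770, 102.797767
2. -69.392817, -165.795519
3. 54.194635, 18.006365
4. -47.539883, -2.228430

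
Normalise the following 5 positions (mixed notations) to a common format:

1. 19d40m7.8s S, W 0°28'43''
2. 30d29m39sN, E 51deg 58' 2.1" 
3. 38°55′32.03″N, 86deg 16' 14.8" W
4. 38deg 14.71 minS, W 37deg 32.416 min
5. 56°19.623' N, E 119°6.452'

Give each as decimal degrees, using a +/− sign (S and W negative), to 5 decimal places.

1. -19.66883, -0.47861
2. 30.49417, 51.96725
3. 38.92556, -86.27078
4. -38.24517, -37.54027
5. 56.32705, 119.10753

Point 1:
  φ: 19° + 40/60 + 7.8/3600 = 19 + 0.666667 + 0.002167 = 19.668833
  S → negative
  Lon: 28′ + 43″ = 28.71667′; 0 + 28.71667/60 = 0.478611
  W ⇒ negate
Point 2:
  φ: 30 + 29/60 + 39/3600 = 30.494167
  N ⇒ keep positive
  λ: 51° + 58/60 + 2.1/3600 = 51 + 0.966667 + 0.000583 = 51.967250
  E ⇒ keep positive
Point 3:
  Lat: 55′ + 32.03″ = 55.53383′; 38 + 55.53383/60 = 38.925564
  N ⇒ keep positive
  λ: 86° + 16/60 + 14.8/3600 = 86 + 0.266667 + 0.004111 = 86.270778
  W ⇒ negate
Point 4:
  Lat: 38 + 14.71/60 = 38.245167
  S ⇒ negate
  Lon: 32.416′ = 0.540267°; total 37.540267
  hemisphere W, so the sign is −
Point 5:
  φ: 19.623′ = 0.327050°; total 56.327050
  N ⇒ keep positive
  Lon: 6.452′ = 0.107533°; total 119.107533
  E ⇒ keep positive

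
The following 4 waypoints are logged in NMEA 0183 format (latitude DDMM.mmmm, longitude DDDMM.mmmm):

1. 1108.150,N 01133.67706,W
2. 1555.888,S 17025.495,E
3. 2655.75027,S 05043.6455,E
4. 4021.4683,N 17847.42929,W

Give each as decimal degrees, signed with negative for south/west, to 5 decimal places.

Point 1:
  φ: split at 2 digits → 11° and 8.15′; 11 + 8.15/60 = 11.135833
  N ⇒ keep positive
  λ: split at 3 digits → 011° and 33.67706′; 11 + 33.67706/60 = 11.561284
  W → negative
Point 2:
  Latitude: degrees = first 2 digits = 15, minutes = 55.888; 15 + 55.888/60 = 15.931467
  S → negative
  λ: split at 3 digits → 170° and 25.495′; 170 + 25.495/60 = 170.424917
  E ⇒ keep positive
Point 3:
  Lat: split at 2 digits → 26° and 55.75027′; 26 + 55.75027/60 = 26.929171
  S → negative
  Lon: split at 3 digits → 050° and 43.6455′; 50 + 43.6455/60 = 50.727425
  E ⇒ keep positive
Point 4:
  Lat: split at 2 digits → 40° and 21.4683′; 40 + 21.4683/60 = 40.357805
  N ⇒ keep positive
  Lon: split at 3 digits → 178° and 47.42929′; 178 + 47.42929/60 = 178.790488
  W ⇒ negate

1. 11.13583, -11.56128
2. -15.93147, 170.42492
3. -26.92917, 50.72743
4. 40.35781, -178.79049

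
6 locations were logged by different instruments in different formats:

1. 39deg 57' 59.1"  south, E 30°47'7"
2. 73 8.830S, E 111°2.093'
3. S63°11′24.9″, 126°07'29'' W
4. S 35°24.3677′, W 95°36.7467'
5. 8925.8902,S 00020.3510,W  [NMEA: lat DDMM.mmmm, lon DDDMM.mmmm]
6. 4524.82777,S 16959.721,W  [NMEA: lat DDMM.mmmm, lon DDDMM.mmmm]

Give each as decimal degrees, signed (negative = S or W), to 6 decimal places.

Point 1:
  Lat: 39° + 57/60 + 59.1/3600 = 39 + 0.950000 + 0.016417 = 39.9664167
  S ⇒ negate
  λ: 30° + 47/60 + 7/3600 = 30 + 0.783333 + 0.001944 = 30.7852778
  E → positive
Point 2:
  φ: 73 + 8.83/60 = 73.1471667
  hemisphere S, so the sign is −
  Lon: 2.093′ = 0.034883°; total 111.0348833
  E → positive
Point 3:
  Lat: 63 + 11/60 + 24.9/3600 = 63.1902500
  S → negative
  λ: 126° + 7/60 + 29/3600 = 126 + 0.116667 + 0.008056 = 126.1247222
  W ⇒ negate
Point 4:
  Lat: 24.3677′ = 0.406128°; total 35.4061283
  hemisphere S, so the sign is −
  λ: 95 + 36.7467/60 = 95.6124450
  hemisphere W, so the sign is −
Point 5:
  φ: degrees = first 2 digits = 89, minutes = 25.8902; 89 + 25.8902/60 = 89.4315033
  S ⇒ negate
  Lon: split at 3 digits → 000° and 20.351′; 0 + 20.351/60 = 0.3391833
  W ⇒ negate
Point 6:
  Lat: degrees = first 2 digits = 45, minutes = 24.82777; 45 + 24.82777/60 = 45.4137962
  S ⇒ negate
  Lon: degrees = first 3 digits = 169, minutes = 59.721; 169 + 59.721/60 = 169.9953500
  W → negative

1. -39.966417, 30.785278
2. -73.147167, 111.034883
3. -63.190250, -126.124722
4. -35.406128, -95.612445
5. -89.431503, -0.339183
6. -45.413796, -169.995350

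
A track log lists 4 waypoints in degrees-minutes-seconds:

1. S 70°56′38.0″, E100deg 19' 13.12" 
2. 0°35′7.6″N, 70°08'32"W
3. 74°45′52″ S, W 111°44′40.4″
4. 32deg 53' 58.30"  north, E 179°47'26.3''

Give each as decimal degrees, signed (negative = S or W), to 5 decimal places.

1. -70.94389, 100.32031
2. 0.58544, -70.14222
3. -74.76444, -111.74456
4. 32.89953, 179.79064

Point 1:
  φ: 70 + 56/60 + 38/3600 = 70.943889
  S ⇒ negate
  λ: 100° + 19/60 + 13.12/3600 = 100 + 0.316667 + 0.003644 = 100.320311
  E → positive
Point 2:
  Lat: 0 + 35/60 + 7.6/3600 = 0.585444
  N → positive
  Longitude: 8′ + 32″ = 8.53333′; 70 + 8.53333/60 = 70.142222
  W → negative
Point 3:
  Lat: 74° + 45/60 + 52/3600 = 74 + 0.750000 + 0.014444 = 74.764444
  S → negative
  Longitude: 44′ + 40.4″ = 44.67333′; 111 + 44.67333/60 = 111.744556
  W ⇒ negate
Point 4:
  Lat: 32 + 53/60 + 58.3/3600 = 32.899528
  N → positive
  Lon: 179° + 47/60 + 26.3/3600 = 179 + 0.783333 + 0.007306 = 179.790639
  E ⇒ keep positive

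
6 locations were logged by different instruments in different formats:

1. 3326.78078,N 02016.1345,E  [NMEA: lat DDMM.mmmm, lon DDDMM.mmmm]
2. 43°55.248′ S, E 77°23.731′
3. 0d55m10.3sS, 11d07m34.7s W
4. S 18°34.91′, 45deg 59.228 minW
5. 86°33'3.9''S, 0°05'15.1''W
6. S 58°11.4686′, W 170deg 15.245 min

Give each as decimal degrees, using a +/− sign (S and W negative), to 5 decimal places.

Point 1:
  φ: degrees = first 2 digits = 33, minutes = 26.78078; 33 + 26.78078/60 = 33.446346
  N → positive
  Lon: split at 3 digits → 020° and 16.1345′; 20 + 16.1345/60 = 20.268908
  E → positive
Point 2:
  φ: 43 + 55.248/60 = 43.920800
  S ⇒ negate
  Lon: 23.731′ = 0.395517°; total 77.395517
  E ⇒ keep positive
Point 3:
  Latitude: 0 + 55/60 + 10.3/3600 = 0.919528
  hemisphere S, so the sign is −
  Lon: 11 + 7/60 + 34.7/3600 = 11.126306
  hemisphere W, so the sign is −
Point 4:
  Latitude: 34.91′ = 0.581833°; total 18.581833
  hemisphere S, so the sign is −
  Lon: 59.228′ = 0.987133°; total 45.987133
  W ⇒ negate
Point 5:
  Latitude: 86 + 33/60 + 3.9/3600 = 86.551083
  hemisphere S, so the sign is −
  λ: 0° + 5/60 + 15.1/3600 = 0 + 0.083333 + 0.004194 = 0.087528
  W → negative
Point 6:
  Lat: 58 + 11.4686/60 = 58.191143
  S ⇒ negate
  λ: 15.245′ = 0.254083°; total 170.254083
  hemisphere W, so the sign is −

1. 33.44635, 20.26891
2. -43.92080, 77.39552
3. -0.91953, -11.12631
4. -18.58183, -45.98713
5. -86.55108, -0.08753
6. -58.19114, -170.25408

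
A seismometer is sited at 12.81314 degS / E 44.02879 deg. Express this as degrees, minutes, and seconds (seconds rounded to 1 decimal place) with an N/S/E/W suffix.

Latitude: whole degrees 12; 48.78840′ → 48′ and 47.304″
Lon: whole degrees 44; 1.72740′ → 1′ and 43.644″

12°48′47.3″ S, 44°01′43.6″ E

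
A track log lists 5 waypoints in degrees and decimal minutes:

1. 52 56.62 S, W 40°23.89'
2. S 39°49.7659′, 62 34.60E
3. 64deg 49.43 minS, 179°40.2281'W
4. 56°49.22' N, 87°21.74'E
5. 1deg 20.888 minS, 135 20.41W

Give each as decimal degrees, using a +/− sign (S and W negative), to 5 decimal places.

1. -52.94367, -40.39817
2. -39.82943, 62.57667
3. -64.82383, -179.67047
4. 56.82033, 87.36233
5. -1.34813, -135.34017

Point 1:
  Latitude: 52 + 56.62/60 = 52.943667
  S ⇒ negate
  λ: 23.89′ = 0.398167°; total 40.398167
  W ⇒ negate
Point 2:
  Lat: 39 + 49.7659/60 = 39.829432
  hemisphere S, so the sign is −
  λ: 34.6′ = 0.576667°; total 62.576667
  E → positive
Point 3:
  Latitude: 49.43′ = 0.823833°; total 64.823833
  S ⇒ negate
  Lon: 179 + 40.2281/60 = 179.670468
  W ⇒ negate
Point 4:
  φ: 56 + 49.22/60 = 56.820333
  N ⇒ keep positive
  Lon: 87 + 21.74/60 = 87.362333
  E ⇒ keep positive
Point 5:
  φ: 1 + 20.888/60 = 1.348133
  S → negative
  Longitude: 20.41′ = 0.340167°; total 135.340167
  W → negative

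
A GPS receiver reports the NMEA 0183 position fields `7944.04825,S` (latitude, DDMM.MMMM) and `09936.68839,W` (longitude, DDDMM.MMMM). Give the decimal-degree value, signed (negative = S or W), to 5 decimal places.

-79.73414, -99.61147

Latitude: degrees = first 2 digits = 79, minutes = 44.04825; 79 + 44.04825/60 = 79.734138
hemisphere S, so the sign is −
Longitude: degrees = first 3 digits = 99, minutes = 36.68839; 99 + 36.68839/60 = 99.611473
hemisphere W, so the sign is −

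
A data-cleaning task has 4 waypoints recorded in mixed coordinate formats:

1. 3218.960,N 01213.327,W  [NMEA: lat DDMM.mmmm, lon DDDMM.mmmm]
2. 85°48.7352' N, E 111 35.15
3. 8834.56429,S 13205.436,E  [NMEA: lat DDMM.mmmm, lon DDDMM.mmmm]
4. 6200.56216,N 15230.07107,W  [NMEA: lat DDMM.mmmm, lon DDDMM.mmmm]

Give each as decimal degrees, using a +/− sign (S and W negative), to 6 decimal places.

Point 1:
  Lat: degrees = first 2 digits = 32, minutes = 18.96; 32 + 18.96/60 = 32.3160000
  N → positive
  Lon: split at 3 digits → 012° and 13.327′; 12 + 13.327/60 = 12.2221167
  W ⇒ negate
Point 2:
  Lat: 85 + 48.7352/60 = 85.8122533
  N → positive
  λ: 111 + 35.15/60 = 111.5858333
  E → positive
Point 3:
  Lat: split at 2 digits → 88° and 34.56429′; 88 + 34.56429/60 = 88.5760715
  S ⇒ negate
  Lon: degrees = first 3 digits = 132, minutes = 5.436; 132 + 5.436/60 = 132.0906000
  E → positive
Point 4:
  φ: split at 2 digits → 62° and 0.56216′; 62 + 0.56216/60 = 62.0093693
  N → positive
  λ: degrees = first 3 digits = 152, minutes = 30.07107; 152 + 30.07107/60 = 152.5011845
  W ⇒ negate

1. 32.316000, -12.222117
2. 85.812253, 111.585833
3. -88.576072, 132.090600
4. 62.009369, -152.501185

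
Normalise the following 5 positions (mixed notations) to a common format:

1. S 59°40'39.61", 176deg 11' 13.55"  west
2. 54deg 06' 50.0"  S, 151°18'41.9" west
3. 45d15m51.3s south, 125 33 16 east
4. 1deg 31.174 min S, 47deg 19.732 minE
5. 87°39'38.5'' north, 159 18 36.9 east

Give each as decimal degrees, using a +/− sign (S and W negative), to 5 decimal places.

Point 1:
  Latitude: 59 + 40/60 + 39.61/3600 = 59.677669
  S ⇒ negate
  λ: 176° + 11/60 + 13.55/3600 = 176 + 0.183333 + 0.003764 = 176.187097
  W → negative
Point 2:
  φ: 6′ + 50″ = 6.83333′; 54 + 6.83333/60 = 54.113889
  S → negative
  Lon: 151 + 18/60 + 41.9/3600 = 151.311639
  W → negative
Point 3:
  φ: 45 + 15/60 + 51.3/3600 = 45.264250
  S ⇒ negate
  Lon: 125° + 33/60 + 16/3600 = 125 + 0.550000 + 0.004444 = 125.554444
  E → positive
Point 4:
  Lat: 31.174′ = 0.519567°; total 1.519567
  S ⇒ negate
  Longitude: 19.732′ = 0.328867°; total 47.328867
  E ⇒ keep positive
Point 5:
  φ: 87 + 39/60 + 38.5/3600 = 87.660694
  N → positive
  Longitude: 159° + 18/60 + 36.9/3600 = 159 + 0.300000 + 0.010250 = 159.310250
  E ⇒ keep positive

1. -59.67767, -176.18710
2. -54.11389, -151.31164
3. -45.26425, 125.55444
4. -1.51957, 47.32887
5. 87.66069, 159.31025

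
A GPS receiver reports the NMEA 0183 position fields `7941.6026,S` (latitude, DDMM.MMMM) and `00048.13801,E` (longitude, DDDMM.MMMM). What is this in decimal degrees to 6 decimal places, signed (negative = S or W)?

-79.693377, 0.802300

Latitude: split at 2 digits → 79° and 41.6026′; 79 + 41.6026/60 = 79.6933767
S → negative
λ: degrees = first 3 digits = 0, minutes = 48.13801; 0 + 48.13801/60 = 0.8023002
E → positive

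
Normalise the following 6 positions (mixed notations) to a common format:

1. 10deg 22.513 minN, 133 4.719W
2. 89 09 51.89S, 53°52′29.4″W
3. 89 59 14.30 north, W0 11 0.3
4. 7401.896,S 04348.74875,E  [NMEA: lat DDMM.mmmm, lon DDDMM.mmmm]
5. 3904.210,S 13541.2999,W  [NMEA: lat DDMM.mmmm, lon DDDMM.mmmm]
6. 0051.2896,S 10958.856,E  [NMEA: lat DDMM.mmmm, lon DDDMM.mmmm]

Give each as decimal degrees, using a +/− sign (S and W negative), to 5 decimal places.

Point 1:
  Latitude: 22.513′ = 0.375217°; total 10.375217
  N → positive
  λ: 4.719′ = 0.078650°; total 133.078650
  hemisphere W, so the sign is −
Point 2:
  Lat: 89° + 9/60 + 51.89/3600 = 89 + 0.150000 + 0.014414 = 89.164414
  S → negative
  Longitude: 53° + 52/60 + 29.4/3600 = 53 + 0.866667 + 0.008167 = 53.874833
  hemisphere W, so the sign is −
Point 3:
  Lat: 89 + 59/60 + 14.3/3600 = 89.987306
  N ⇒ keep positive
  Longitude: 0° + 11/60 + 0.3/3600 = 0 + 0.183333 + 0.000083 = 0.183417
  W ⇒ negate
Point 4:
  φ: split at 2 digits → 74° and 1.896′; 74 + 1.896/60 = 74.031600
  hemisphere S, so the sign is −
  Longitude: split at 3 digits → 043° and 48.74875′; 43 + 48.74875/60 = 43.812479
  E ⇒ keep positive
Point 5:
  Latitude: degrees = first 2 digits = 39, minutes = 4.21; 39 + 4.21/60 = 39.070167
  hemisphere S, so the sign is −
  Lon: degrees = first 3 digits = 135, minutes = 41.2999; 135 + 41.2999/60 = 135.688332
  W ⇒ negate
Point 6:
  φ: split at 2 digits → 00° and 51.2896′; 0 + 51.2896/60 = 0.854827
  S ⇒ negate
  Lon: degrees = first 3 digits = 109, minutes = 58.856; 109 + 58.856/60 = 109.980933
  E → positive

1. 10.37522, -133.07865
2. -89.16441, -53.87483
3. 89.98731, -0.18342
4. -74.03160, 43.81248
5. -39.07017, -135.68833
6. -0.85483, 109.98093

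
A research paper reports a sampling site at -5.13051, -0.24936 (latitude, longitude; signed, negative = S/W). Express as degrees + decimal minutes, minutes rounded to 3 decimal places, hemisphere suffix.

Latitude is negative → S; |value| = 5.130510
Lat: minutes = (5.130510 − 5) × 60 = 7.83060
Longitude is negative → W; |value| = 0.249360
Longitude: 0° + 0.249360 × 60 = 0° 14.96160′

5° 7.831′ S, 0° 14.962′ W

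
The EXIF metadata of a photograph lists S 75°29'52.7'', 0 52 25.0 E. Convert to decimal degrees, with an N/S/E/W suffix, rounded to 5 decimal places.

Latitude: 29′ + 52.7″ = 29.87833′; 75 + 29.87833/60 = 75.497972
Lon: 52′ + 25″ = 52.41667′; 0 + 52.41667/60 = 0.873611

75.49797° S, 0.87361° E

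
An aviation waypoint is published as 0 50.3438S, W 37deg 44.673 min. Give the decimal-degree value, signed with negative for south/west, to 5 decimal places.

-0.83906, -37.74455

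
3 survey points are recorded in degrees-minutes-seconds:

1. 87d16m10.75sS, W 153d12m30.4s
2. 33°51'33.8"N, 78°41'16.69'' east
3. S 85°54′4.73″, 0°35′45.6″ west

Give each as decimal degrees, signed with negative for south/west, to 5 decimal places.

Point 1:
  Latitude: 87° + 16/60 + 10.75/3600 = 87 + 0.266667 + 0.002986 = 87.269653
  S ⇒ negate
  Lon: 12′ + 30.4″ = 12.50667′; 153 + 12.50667/60 = 153.208444
  W ⇒ negate
Point 2:
  Lat: 33 + 51/60 + 33.8/3600 = 33.859389
  N ⇒ keep positive
  Longitude: 41′ + 16.69″ = 41.27817′; 78 + 41.27817/60 = 78.687969
  E → positive
Point 3:
  Lat: 54′ + 4.73″ = 54.07883′; 85 + 54.07883/60 = 85.901314
  hemisphere S, so the sign is −
  λ: 0 + 35/60 + 45.6/3600 = 0.596000
  hemisphere W, so the sign is −

1. -87.26965, -153.20844
2. 33.85939, 78.68797
3. -85.90131, -0.59600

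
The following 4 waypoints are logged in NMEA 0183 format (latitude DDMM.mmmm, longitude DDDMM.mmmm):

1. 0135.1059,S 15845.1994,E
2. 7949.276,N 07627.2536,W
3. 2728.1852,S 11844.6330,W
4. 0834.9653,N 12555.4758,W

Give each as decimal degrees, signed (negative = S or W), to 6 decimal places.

1. -1.585098, 158.753323
2. 79.821267, -76.454227
3. -27.469753, -118.743883
4. 8.582755, -125.924597

Point 1:
  φ: degrees = first 2 digits = 1, minutes = 35.1059; 1 + 35.1059/60 = 1.5850983
  hemisphere S, so the sign is −
  λ: split at 3 digits → 158° and 45.1994′; 158 + 45.1994/60 = 158.7533233
  E ⇒ keep positive
Point 2:
  φ: degrees = first 2 digits = 79, minutes = 49.276; 79 + 49.276/60 = 79.8212667
  N → positive
  Lon: degrees = first 3 digits = 76, minutes = 27.2536; 76 + 27.2536/60 = 76.4542267
  hemisphere W, so the sign is −
Point 3:
  Lat: degrees = first 2 digits = 27, minutes = 28.1852; 27 + 28.1852/60 = 27.4697533
  S → negative
  Longitude: degrees = first 3 digits = 118, minutes = 44.633; 118 + 44.633/60 = 118.7438833
  W → negative
Point 4:
  Latitude: degrees = first 2 digits = 8, minutes = 34.9653; 8 + 34.9653/60 = 8.5827550
  N → positive
  λ: degrees = first 3 digits = 125, minutes = 55.4758; 125 + 55.4758/60 = 125.9245967
  W ⇒ negate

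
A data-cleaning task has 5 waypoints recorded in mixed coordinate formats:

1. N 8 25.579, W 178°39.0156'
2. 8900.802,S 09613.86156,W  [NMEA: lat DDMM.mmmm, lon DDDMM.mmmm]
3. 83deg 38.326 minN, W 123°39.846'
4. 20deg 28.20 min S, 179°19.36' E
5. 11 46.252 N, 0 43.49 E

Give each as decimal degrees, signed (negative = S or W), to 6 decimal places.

1. 8.426317, -178.650260
2. -89.013367, -96.231026
3. 83.638767, -123.664100
4. -20.470000, 179.322667
5. 11.770867, 0.724833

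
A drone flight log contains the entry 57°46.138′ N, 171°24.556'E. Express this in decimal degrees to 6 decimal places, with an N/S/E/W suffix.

Lat: 57 + 46.138/60 = 57.7689667
Lon: 24.556′ = 0.409267°; total 171.4092667

57.768967° N, 171.409267° E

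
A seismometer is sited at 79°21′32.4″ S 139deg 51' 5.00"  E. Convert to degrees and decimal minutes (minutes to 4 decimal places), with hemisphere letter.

Lat: 21 + 32.4/60 = 21.540000′
Longitude: 51 + 5/60 = 51.083333′

79° 21.5400′ S, 139° 51.0833′ E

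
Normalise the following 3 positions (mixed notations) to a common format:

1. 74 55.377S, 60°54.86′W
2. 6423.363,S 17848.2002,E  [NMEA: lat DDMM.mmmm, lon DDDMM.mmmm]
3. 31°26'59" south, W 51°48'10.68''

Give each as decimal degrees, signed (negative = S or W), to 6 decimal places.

1. -74.922950, -60.914333
2. -64.389383, 178.803337
3. -31.449722, -51.802967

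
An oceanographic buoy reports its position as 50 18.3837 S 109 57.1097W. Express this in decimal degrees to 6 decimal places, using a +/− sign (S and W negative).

-50.306395, -109.951828

φ: 50 + 18.3837/60 = 50.3063950
S → negative
Longitude: 57.1097′ = 0.951828°; total 109.9518283
W → negative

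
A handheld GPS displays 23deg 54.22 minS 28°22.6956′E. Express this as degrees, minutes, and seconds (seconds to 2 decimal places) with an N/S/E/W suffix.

23°54′13.20″ S, 28°22′41.74″ E

Latitude: 54.22000′ → 54′ and 0.22000 × 60 = 13.2000″
Lon: fractional minutes 0.69560 × 60 = 41.7360″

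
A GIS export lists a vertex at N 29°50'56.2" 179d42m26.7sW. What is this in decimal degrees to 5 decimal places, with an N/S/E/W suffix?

29.84894° N, 179.70742° W

φ: 29° + 50/60 + 56.2/3600 = 29 + 0.833333 + 0.015611 = 29.848944
λ: 42′ + 26.7″ = 42.44500′; 179 + 42.44500/60 = 179.707417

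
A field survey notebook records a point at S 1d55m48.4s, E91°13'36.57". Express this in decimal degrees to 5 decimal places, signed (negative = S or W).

-1.93011, 91.22683

φ: 1° + 55/60 + 48.4/3600 = 1 + 0.916667 + 0.013444 = 1.930111
hemisphere S, so the sign is −
Lon: 91 + 13/60 + 36.57/3600 = 91.226825
E → positive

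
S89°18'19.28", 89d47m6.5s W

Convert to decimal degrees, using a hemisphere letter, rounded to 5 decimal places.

φ: 89° + 18/60 + 19.28/3600 = 89 + 0.300000 + 0.005356 = 89.305356
Longitude: 89 + 47/60 + 6.5/3600 = 89.785139

89.30536° S, 89.78514° W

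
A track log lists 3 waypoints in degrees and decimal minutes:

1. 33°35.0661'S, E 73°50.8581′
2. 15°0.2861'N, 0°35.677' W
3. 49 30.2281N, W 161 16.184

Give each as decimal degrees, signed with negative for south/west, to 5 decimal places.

Point 1:
  Lat: 35.0661′ = 0.584435°; total 33.584435
  S → negative
  λ: 73 + 50.8581/60 = 73.847635
  E → positive
Point 2:
  φ: 0.2861′ = 0.004768°; total 15.004768
  N ⇒ keep positive
  Lon: 35.677′ = 0.594617°; total 0.594617
  W → negative
Point 3:
  Lat: 30.2281′ = 0.503802°; total 49.503802
  N ⇒ keep positive
  Lon: 161 + 16.184/60 = 161.269733
  hemisphere W, so the sign is −

1. -33.58444, 73.84764
2. 15.00477, -0.59462
3. 49.50380, -161.26973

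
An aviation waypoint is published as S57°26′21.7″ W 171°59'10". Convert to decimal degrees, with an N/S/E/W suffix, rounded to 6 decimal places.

57.439361° S, 171.986111° W

φ: 57° + 26/60 + 21.7/3600 = 57 + 0.433333 + 0.006028 = 57.4393611
Longitude: 171° + 59/60 + 10/3600 = 171 + 0.983333 + 0.002778 = 171.9861111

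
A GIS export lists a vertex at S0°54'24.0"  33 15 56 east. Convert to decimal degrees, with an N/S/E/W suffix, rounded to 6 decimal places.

0.906667° S, 33.265556° E

φ: 54′ + 24″ = 54.40000′; 0 + 54.40000/60 = 0.9066667
Longitude: 15′ + 56″ = 15.93333′; 33 + 15.93333/60 = 33.2655556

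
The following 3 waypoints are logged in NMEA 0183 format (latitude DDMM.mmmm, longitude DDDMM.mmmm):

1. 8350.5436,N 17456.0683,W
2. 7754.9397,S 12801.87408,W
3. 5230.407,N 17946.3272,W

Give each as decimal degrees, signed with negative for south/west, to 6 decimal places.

Point 1:
  Lat: split at 2 digits → 83° and 50.5436′; 83 + 50.5436/60 = 83.8423933
  N ⇒ keep positive
  Longitude: degrees = first 3 digits = 174, minutes = 56.0683; 174 + 56.0683/60 = 174.9344717
  hemisphere W, so the sign is −
Point 2:
  Latitude: degrees = first 2 digits = 77, minutes = 54.9397; 77 + 54.9397/60 = 77.9156617
  S ⇒ negate
  Lon: degrees = first 3 digits = 128, minutes = 1.87408; 128 + 1.87408/60 = 128.0312347
  W ⇒ negate
Point 3:
  Latitude: split at 2 digits → 52° and 30.407′; 52 + 30.407/60 = 52.5067833
  N ⇒ keep positive
  λ: split at 3 digits → 179° and 46.3272′; 179 + 46.3272/60 = 179.7721200
  W ⇒ negate

1. 83.842393, -174.934472
2. -77.915662, -128.031235
3. 52.506783, -179.772120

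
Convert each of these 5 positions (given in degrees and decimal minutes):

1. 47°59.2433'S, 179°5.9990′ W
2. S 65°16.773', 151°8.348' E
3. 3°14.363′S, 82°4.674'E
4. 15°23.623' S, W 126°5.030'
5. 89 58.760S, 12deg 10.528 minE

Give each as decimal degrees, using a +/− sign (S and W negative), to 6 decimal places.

Point 1:
  Latitude: 47 + 59.2433/60 = 47.9873883
  hemisphere S, so the sign is −
  Longitude: 5.999′ = 0.099983°; total 179.0999833
  W ⇒ negate
Point 2:
  Lat: 16.773′ = 0.279550°; total 65.2795500
  hemisphere S, so the sign is −
  Lon: 151 + 8.348/60 = 151.1391333
  E ⇒ keep positive
Point 3:
  Lat: 14.363′ = 0.239383°; total 3.2393833
  S ⇒ negate
  Longitude: 4.674′ = 0.077900°; total 82.0779000
  E → positive
Point 4:
  Lat: 23.623′ = 0.393717°; total 15.3937167
  S ⇒ negate
  Lon: 126 + 5.03/60 = 126.0838333
  W ⇒ negate
Point 5:
  φ: 58.76′ = 0.979333°; total 89.9793333
  S ⇒ negate
  λ: 10.528′ = 0.175467°; total 12.1754667
  E → positive

1. -47.987388, -179.099983
2. -65.279550, 151.139133
3. -3.239383, 82.077900
4. -15.393717, -126.083833
5. -89.979333, 12.175467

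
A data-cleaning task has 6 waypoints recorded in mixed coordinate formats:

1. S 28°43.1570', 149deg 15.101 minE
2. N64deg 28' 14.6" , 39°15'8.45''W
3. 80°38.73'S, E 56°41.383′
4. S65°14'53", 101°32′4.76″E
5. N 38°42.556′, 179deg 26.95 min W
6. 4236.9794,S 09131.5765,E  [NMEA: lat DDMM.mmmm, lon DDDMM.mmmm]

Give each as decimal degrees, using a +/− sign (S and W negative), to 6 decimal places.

Point 1:
  Lat: 43.157′ = 0.719283°; total 28.7192833
  S ⇒ negate
  λ: 149 + 15.101/60 = 149.2516833
  E ⇒ keep positive
Point 2:
  φ: 64 + 28/60 + 14.6/3600 = 64.4707222
  N ⇒ keep positive
  Longitude: 39° + 15/60 + 8.45/3600 = 39 + 0.250000 + 0.002347 = 39.2523472
  hemisphere W, so the sign is −
Point 3:
  Lat: 80 + 38.73/60 = 80.6455000
  S → negative
  λ: 41.383′ = 0.689717°; total 56.6897167
  E ⇒ keep positive
Point 4:
  φ: 14′ + 53″ = 14.88333′; 65 + 14.88333/60 = 65.2480556
  hemisphere S, so the sign is −
  λ: 101° + 32/60 + 4.76/3600 = 101 + 0.533333 + 0.001322 = 101.5346556
  E → positive
Point 5:
  Latitude: 38 + 42.556/60 = 38.7092667
  N ⇒ keep positive
  λ: 26.95′ = 0.449167°; total 179.4491667
  W → negative
Point 6:
  Lat: degrees = first 2 digits = 42, minutes = 36.9794; 42 + 36.9794/60 = 42.6163233
  S → negative
  Longitude: degrees = first 3 digits = 91, minutes = 31.5765; 91 + 31.5765/60 = 91.5262750
  E ⇒ keep positive

1. -28.719283, 149.251683
2. 64.470722, -39.252347
3. -80.645500, 56.689717
4. -65.248056, 101.534656
5. 38.709267, -179.449167
6. -42.616323, 91.526275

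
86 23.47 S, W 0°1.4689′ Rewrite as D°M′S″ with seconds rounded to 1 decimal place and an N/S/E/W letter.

86°23′28.2″ S, 0°01′28.1″ W

φ: 23.47000′ → 23′ and 0.47000 × 60 = 28.200″
λ: 1.46890′ → 1′ and 0.46890 × 60 = 28.134″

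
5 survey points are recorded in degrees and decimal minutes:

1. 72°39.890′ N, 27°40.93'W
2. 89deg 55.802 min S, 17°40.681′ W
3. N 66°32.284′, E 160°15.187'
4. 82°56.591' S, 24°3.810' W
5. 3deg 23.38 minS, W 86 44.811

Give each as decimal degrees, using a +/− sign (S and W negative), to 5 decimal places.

1. 72.66483, -27.68217
2. -89.93003, -17.67802
3. 66.53807, 160.25312
4. -82.94318, -24.06350
5. -3.38967, -86.74685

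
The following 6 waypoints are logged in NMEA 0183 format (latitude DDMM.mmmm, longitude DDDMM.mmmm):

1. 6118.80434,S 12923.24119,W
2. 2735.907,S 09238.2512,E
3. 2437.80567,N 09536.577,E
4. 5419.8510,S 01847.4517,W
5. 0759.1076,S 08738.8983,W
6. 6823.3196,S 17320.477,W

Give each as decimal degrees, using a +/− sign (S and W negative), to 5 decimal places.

Point 1:
  Lat: degrees = first 2 digits = 61, minutes = 18.80434; 61 + 18.80434/60 = 61.313406
  S ⇒ negate
  λ: degrees = first 3 digits = 129, minutes = 23.24119; 129 + 23.24119/60 = 129.387353
  W → negative
Point 2:
  φ: split at 2 digits → 27° and 35.907′; 27 + 35.907/60 = 27.598450
  S → negative
  Lon: split at 3 digits → 092° and 38.2512′; 92 + 38.2512/60 = 92.637520
  E ⇒ keep positive
Point 3:
  Lat: degrees = first 2 digits = 24, minutes = 37.80567; 24 + 37.80567/60 = 24.630095
  N ⇒ keep positive
  λ: split at 3 digits → 095° and 36.577′; 95 + 36.577/60 = 95.609617
  E → positive
Point 4:
  Lat: split at 2 digits → 54° and 19.851′; 54 + 19.851/60 = 54.330850
  hemisphere S, so the sign is −
  Lon: degrees = first 3 digits = 18, minutes = 47.4517; 18 + 47.4517/60 = 18.790862
  hemisphere W, so the sign is −
Point 5:
  φ: degrees = first 2 digits = 7, minutes = 59.1076; 7 + 59.1076/60 = 7.985127
  S ⇒ negate
  Longitude: degrees = first 3 digits = 87, minutes = 38.8983; 87 + 38.8983/60 = 87.648305
  hemisphere W, so the sign is −
Point 6:
  Latitude: split at 2 digits → 68° and 23.3196′; 68 + 23.3196/60 = 68.388660
  hemisphere S, so the sign is −
  Lon: degrees = first 3 digits = 173, minutes = 20.477; 173 + 20.477/60 = 173.341283
  W → negative

1. -61.31341, -129.38735
2. -27.59845, 92.63752
3. 24.63009, 95.60962
4. -54.33085, -18.79086
5. -7.98513, -87.64831
6. -68.38866, -173.34128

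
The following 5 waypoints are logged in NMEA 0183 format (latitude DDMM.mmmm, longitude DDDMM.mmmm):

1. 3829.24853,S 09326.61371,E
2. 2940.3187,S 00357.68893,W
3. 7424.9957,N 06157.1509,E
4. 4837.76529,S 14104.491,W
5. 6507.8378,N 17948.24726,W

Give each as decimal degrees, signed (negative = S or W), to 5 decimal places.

Point 1:
  Lat: degrees = first 2 digits = 38, minutes = 29.24853; 38 + 29.24853/60 = 38.487476
  S ⇒ negate
  λ: degrees = first 3 digits = 93, minutes = 26.61371; 93 + 26.61371/60 = 93.443562
  E → positive
Point 2:
  Lat: split at 2 digits → 29° and 40.3187′; 29 + 40.3187/60 = 29.671978
  hemisphere S, so the sign is −
  Lon: split at 3 digits → 003° and 57.68893′; 3 + 57.68893/60 = 3.961482
  hemisphere W, so the sign is −
Point 3:
  Lat: split at 2 digits → 74° and 24.9957′; 74 + 24.9957/60 = 74.416595
  N ⇒ keep positive
  λ: split at 3 digits → 061° and 57.1509′; 61 + 57.1509/60 = 61.952515
  E ⇒ keep positive
Point 4:
  φ: split at 2 digits → 48° and 37.76529′; 48 + 37.76529/60 = 48.629422
  S → negative
  Longitude: degrees = first 3 digits = 141, minutes = 4.491; 141 + 4.491/60 = 141.074850
  W → negative
Point 5:
  Lat: degrees = first 2 digits = 65, minutes = 7.8378; 65 + 7.8378/60 = 65.130630
  N ⇒ keep positive
  Lon: degrees = first 3 digits = 179, minutes = 48.24726; 179 + 48.24726/60 = 179.804121
  hemisphere W, so the sign is −

1. -38.48748, 93.44356
2. -29.67198, -3.96148
3. 74.41660, 61.95252
4. -48.62942, -141.07485
5. 65.13063, -179.80412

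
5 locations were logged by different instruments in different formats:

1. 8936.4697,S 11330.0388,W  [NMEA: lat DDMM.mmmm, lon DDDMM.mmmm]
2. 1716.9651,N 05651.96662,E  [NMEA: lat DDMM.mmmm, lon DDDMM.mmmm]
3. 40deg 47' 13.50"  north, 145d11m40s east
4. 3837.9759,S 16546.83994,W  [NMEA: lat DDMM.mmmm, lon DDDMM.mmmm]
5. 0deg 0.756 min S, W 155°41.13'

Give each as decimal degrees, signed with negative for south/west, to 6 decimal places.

Point 1:
  φ: degrees = first 2 digits = 89, minutes = 36.4697; 89 + 36.4697/60 = 89.6078283
  S ⇒ negate
  Lon: split at 3 digits → 113° and 30.0388′; 113 + 30.0388/60 = 113.5006467
  hemisphere W, so the sign is −
Point 2:
  Lat: split at 2 digits → 17° and 16.9651′; 17 + 16.9651/60 = 17.2827517
  N ⇒ keep positive
  λ: split at 3 digits → 056° and 51.96662′; 56 + 51.96662/60 = 56.8661103
  E ⇒ keep positive
Point 3:
  Lat: 40° + 47/60 + 13.5/3600 = 40 + 0.783333 + 0.003750 = 40.7870833
  N → positive
  λ: 145° + 11/60 + 40/3600 = 145 + 0.183333 + 0.011111 = 145.1944444
  E ⇒ keep positive
Point 4:
  φ: split at 2 digits → 38° and 37.9759′; 38 + 37.9759/60 = 38.6329317
  S → negative
  Longitude: split at 3 digits → 165° and 46.83994′; 165 + 46.83994/60 = 165.7806657
  W ⇒ negate
Point 5:
  Latitude: 0 + 0.756/60 = 0.0126000
  S ⇒ negate
  Longitude: 41.13′ = 0.685500°; total 155.6855000
  hemisphere W, so the sign is −

1. -89.607828, -113.500647
2. 17.282752, 56.866110
3. 40.787083, 145.194444
4. -38.632932, -165.780666
5. -0.012600, -155.685500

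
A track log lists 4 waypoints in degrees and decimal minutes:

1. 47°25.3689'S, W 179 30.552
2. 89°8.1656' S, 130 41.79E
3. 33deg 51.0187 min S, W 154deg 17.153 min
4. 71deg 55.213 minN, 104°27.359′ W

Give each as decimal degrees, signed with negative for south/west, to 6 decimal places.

1. -47.422815, -179.509200
2. -89.136093, 130.696500
3. -33.850312, -154.285883
4. 71.920217, -104.455983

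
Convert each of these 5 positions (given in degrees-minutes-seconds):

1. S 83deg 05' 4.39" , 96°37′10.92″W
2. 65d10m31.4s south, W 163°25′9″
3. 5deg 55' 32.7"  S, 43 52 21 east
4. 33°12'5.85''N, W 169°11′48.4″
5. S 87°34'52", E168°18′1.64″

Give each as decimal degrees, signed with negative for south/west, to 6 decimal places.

1. -83.084553, -96.619700
2. -65.175389, -163.419167
3. -5.925750, 43.872500
4. 33.201625, -169.196778
5. -87.581111, 168.300456

Point 1:
  Lat: 5′ + 4.39″ = 5.07317′; 83 + 5.07317/60 = 83.0845528
  S → negative
  Longitude: 96 + 37/60 + 10.92/3600 = 96.6197000
  hemisphere W, so the sign is −
Point 2:
  φ: 65 + 10/60 + 31.4/3600 = 65.1753889
  S → negative
  Lon: 163° + 25/60 + 9/3600 = 163 + 0.416667 + 0.002500 = 163.4191667
  W → negative
Point 3:
  φ: 5 + 55/60 + 32.7/3600 = 5.9257500
  S ⇒ negate
  Lon: 43° + 52/60 + 21/3600 = 43 + 0.866667 + 0.005833 = 43.8725000
  E → positive
Point 4:
  Latitude: 33° + 12/60 + 5.85/3600 = 33 + 0.200000 + 0.001625 = 33.2016250
  N ⇒ keep positive
  Lon: 169 + 11/60 + 48.4/3600 = 169.1967778
  W ⇒ negate
Point 5:
  Lat: 87 + 34/60 + 52/3600 = 87.5811111
  hemisphere S, so the sign is −
  λ: 168 + 18/60 + 1.64/3600 = 168.3004556
  E ⇒ keep positive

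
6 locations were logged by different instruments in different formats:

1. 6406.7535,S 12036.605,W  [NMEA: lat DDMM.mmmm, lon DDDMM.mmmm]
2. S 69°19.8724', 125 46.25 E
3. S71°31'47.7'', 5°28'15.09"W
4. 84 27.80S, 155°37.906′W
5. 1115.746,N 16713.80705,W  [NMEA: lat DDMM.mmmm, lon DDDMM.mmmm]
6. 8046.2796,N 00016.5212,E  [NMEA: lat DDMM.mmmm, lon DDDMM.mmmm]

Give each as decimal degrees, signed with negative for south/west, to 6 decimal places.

Point 1:
  Lat: degrees = first 2 digits = 64, minutes = 6.7535; 64 + 6.7535/60 = 64.1125583
  S ⇒ negate
  Lon: degrees = first 3 digits = 120, minutes = 36.605; 120 + 36.605/60 = 120.6100833
  W → negative
Point 2:
  Latitude: 69 + 19.8724/60 = 69.3312067
  S → negative
  λ: 125 + 46.25/60 = 125.7708333
  E ⇒ keep positive
Point 3:
  Lat: 71 + 31/60 + 47.7/3600 = 71.5299167
  S ⇒ negate
  λ: 5 + 28/60 + 15.09/3600 = 5.4708583
  hemisphere W, so the sign is −
Point 4:
  φ: 84 + 27.8/60 = 84.4633333
  hemisphere S, so the sign is −
  Lon: 155 + 37.906/60 = 155.6317667
  W ⇒ negate
Point 5:
  Lat: degrees = first 2 digits = 11, minutes = 15.746; 11 + 15.746/60 = 11.2624333
  N → positive
  Longitude: split at 3 digits → 167° and 13.80705′; 167 + 13.80705/60 = 167.2301175
  W → negative
Point 6:
  Lat: split at 2 digits → 80° and 46.2796′; 80 + 46.2796/60 = 80.7713267
  N ⇒ keep positive
  Lon: split at 3 digits → 000° and 16.5212′; 0 + 16.5212/60 = 0.2753533
  E → positive

1. -64.112558, -120.610083
2. -69.331207, 125.770833
3. -71.529917, -5.470858
4. -84.463333, -155.631767
5. 11.262433, -167.230118
6. 80.771327, 0.275353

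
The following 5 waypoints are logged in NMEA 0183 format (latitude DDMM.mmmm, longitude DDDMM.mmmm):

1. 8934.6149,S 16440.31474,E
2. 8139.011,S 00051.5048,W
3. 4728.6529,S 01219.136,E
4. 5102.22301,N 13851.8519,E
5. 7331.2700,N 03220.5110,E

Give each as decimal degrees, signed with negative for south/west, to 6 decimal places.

Point 1:
  φ: degrees = first 2 digits = 89, minutes = 34.6149; 89 + 34.6149/60 = 89.5769150
  S ⇒ negate
  λ: split at 3 digits → 164° and 40.31474′; 164 + 40.31474/60 = 164.6719123
  E ⇒ keep positive
Point 2:
  φ: degrees = first 2 digits = 81, minutes = 39.011; 81 + 39.011/60 = 81.6501833
  hemisphere S, so the sign is −
  λ: split at 3 digits → 000° and 51.5048′; 0 + 51.5048/60 = 0.8584133
  hemisphere W, so the sign is −
Point 3:
  Lat: split at 2 digits → 47° and 28.6529′; 47 + 28.6529/60 = 47.4775483
  S → negative
  Longitude: degrees = first 3 digits = 12, minutes = 19.136; 12 + 19.136/60 = 12.3189333
  E → positive
Point 4:
  φ: degrees = first 2 digits = 51, minutes = 2.22301; 51 + 2.22301/60 = 51.0370502
  N ⇒ keep positive
  Longitude: split at 3 digits → 138° and 51.8519′; 138 + 51.8519/60 = 138.8641983
  E → positive
Point 5:
  φ: split at 2 digits → 73° and 31.27′; 73 + 31.27/60 = 73.5211667
  N ⇒ keep positive
  Lon: split at 3 digits → 032° and 20.511′; 32 + 20.511/60 = 32.3418500
  E ⇒ keep positive

1. -89.576915, 164.671912
2. -81.650183, -0.858413
3. -47.477548, 12.318933
4. 51.037050, 138.864198
5. 73.521167, 32.341850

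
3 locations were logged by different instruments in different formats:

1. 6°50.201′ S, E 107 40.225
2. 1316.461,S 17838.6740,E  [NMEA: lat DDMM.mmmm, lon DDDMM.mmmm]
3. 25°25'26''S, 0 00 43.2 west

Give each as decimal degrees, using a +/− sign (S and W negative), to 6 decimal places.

Point 1:
  φ: 6 + 50.201/60 = 6.8366833
  S ⇒ negate
  λ: 40.225′ = 0.670417°; total 107.6704167
  E ⇒ keep positive
Point 2:
  φ: split at 2 digits → 13° and 16.461′; 13 + 16.461/60 = 13.2743500
  hemisphere S, so the sign is −
  λ: degrees = first 3 digits = 178, minutes = 38.674; 178 + 38.674/60 = 178.6445667
  E ⇒ keep positive
Point 3:
  Lat: 25 + 25/60 + 26/3600 = 25.4238889
  S → negative
  Lon: 0′ + 43.2″ = 0.72000′; 0 + 0.72000/60 = 0.0120000
  W ⇒ negate

1. -6.836683, 107.670417
2. -13.274350, 178.644567
3. -25.423889, -0.012000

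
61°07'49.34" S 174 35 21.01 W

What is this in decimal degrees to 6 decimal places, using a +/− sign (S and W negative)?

-61.130372, -174.589169

Latitude: 7′ + 49.34″ = 7.82233′; 61 + 7.82233/60 = 61.1303722
S → negative
λ: 174 + 35/60 + 21.01/3600 = 174.5891694
hemisphere W, so the sign is −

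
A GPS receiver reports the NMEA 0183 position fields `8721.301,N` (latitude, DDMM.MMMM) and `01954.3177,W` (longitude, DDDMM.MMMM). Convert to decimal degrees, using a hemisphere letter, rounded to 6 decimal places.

87.355017° N, 19.905295° W

Latitude: degrees = first 2 digits = 87, minutes = 21.301; 87 + 21.301/60 = 87.3550167
λ: degrees = first 3 digits = 19, minutes = 54.3177; 19 + 54.3177/60 = 19.9052950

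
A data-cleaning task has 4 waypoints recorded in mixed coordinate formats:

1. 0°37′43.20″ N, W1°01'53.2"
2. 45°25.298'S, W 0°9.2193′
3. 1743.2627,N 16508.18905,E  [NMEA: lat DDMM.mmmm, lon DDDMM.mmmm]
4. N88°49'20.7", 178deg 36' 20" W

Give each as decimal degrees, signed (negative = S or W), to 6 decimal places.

Point 1:
  φ: 0° + 37/60 + 43.2/3600 = 0 + 0.616667 + 0.012000 = 0.6286667
  N → positive
  Lon: 1′ + 53.2″ = 1.88667′; 1 + 1.88667/60 = 1.0314444
  W → negative
Point 2:
  φ: 45 + 25.298/60 = 45.4216333
  S ⇒ negate
  Lon: 9.2193′ = 0.153655°; total 0.1536550
  hemisphere W, so the sign is −
Point 3:
  φ: degrees = first 2 digits = 17, minutes = 43.2627; 17 + 43.2627/60 = 17.7210450
  N ⇒ keep positive
  Lon: degrees = first 3 digits = 165, minutes = 8.18905; 165 + 8.18905/60 = 165.1364842
  E ⇒ keep positive
Point 4:
  Latitude: 88° + 49/60 + 20.7/3600 = 88 + 0.816667 + 0.005750 = 88.8224167
  N ⇒ keep positive
  λ: 36′ + 20″ = 36.33333′; 178 + 36.33333/60 = 178.6055556
  hemisphere W, so the sign is −

1. 0.628667, -1.031444
2. -45.421633, -0.153655
3. 17.721045, 165.136484
4. 88.822417, -178.605556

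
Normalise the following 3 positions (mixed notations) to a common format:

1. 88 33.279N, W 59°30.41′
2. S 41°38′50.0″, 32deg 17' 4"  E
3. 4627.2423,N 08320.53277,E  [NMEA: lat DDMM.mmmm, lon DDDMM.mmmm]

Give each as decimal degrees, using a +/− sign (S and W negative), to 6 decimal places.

1. 88.554650, -59.506833
2. -41.647222, 32.284444
3. 46.454038, 83.342213

Point 1:
  φ: 88 + 33.279/60 = 88.5546500
  N → positive
  Longitude: 30.41′ = 0.506833°; total 59.5068333
  W ⇒ negate
Point 2:
  Lat: 38′ + 50″ = 38.83333′; 41 + 38.83333/60 = 41.6472222
  hemisphere S, so the sign is −
  λ: 32° + 17/60 + 4/3600 = 32 + 0.283333 + 0.001111 = 32.2844444
  E → positive
Point 3:
  φ: split at 2 digits → 46° and 27.2423′; 46 + 27.2423/60 = 46.4540383
  N ⇒ keep positive
  λ: degrees = first 3 digits = 83, minutes = 20.53277; 83 + 20.53277/60 = 83.3422128
  E → positive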